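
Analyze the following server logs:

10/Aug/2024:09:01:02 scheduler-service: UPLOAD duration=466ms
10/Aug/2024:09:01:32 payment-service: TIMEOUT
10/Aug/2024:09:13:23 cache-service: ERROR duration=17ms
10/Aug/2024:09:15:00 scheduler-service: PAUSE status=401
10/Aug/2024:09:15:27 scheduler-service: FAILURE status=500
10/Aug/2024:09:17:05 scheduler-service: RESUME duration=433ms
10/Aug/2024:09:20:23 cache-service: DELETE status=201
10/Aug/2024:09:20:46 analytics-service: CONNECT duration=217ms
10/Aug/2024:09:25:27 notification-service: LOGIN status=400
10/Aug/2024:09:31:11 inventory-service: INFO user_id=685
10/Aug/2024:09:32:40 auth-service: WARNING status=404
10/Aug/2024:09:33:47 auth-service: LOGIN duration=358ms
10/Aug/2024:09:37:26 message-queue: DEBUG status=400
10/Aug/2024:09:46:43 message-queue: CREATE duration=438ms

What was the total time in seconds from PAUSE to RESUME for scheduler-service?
125

To calculate state duration:

1. Find PAUSE event for scheduler-service: 10/Aug/2024:09:15:00
2. Find RESUME event for scheduler-service: 10/Aug/2024:09:17:05
3. Calculate duration: 10/Aug/2024:09:17:05 - 10/Aug/2024:09:15:00 = 125 seconds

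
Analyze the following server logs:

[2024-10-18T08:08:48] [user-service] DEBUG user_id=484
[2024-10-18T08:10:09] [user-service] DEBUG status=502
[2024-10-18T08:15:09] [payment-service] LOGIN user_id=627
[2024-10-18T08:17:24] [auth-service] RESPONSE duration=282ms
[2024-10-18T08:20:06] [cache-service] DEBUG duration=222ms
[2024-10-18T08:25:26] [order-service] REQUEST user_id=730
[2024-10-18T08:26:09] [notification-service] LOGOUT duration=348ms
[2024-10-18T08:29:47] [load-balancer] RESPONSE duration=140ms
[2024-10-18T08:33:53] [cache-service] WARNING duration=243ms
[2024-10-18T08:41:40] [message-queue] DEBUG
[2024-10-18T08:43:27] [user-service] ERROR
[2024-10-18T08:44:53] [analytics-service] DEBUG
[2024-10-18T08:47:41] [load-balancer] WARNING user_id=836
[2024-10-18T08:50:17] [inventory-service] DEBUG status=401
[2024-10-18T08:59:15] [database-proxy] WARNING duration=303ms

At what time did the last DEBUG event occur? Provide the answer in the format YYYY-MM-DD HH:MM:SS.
2024-10-18 08:50:17

To find the last event:

1. Filter for all DEBUG events
2. Sort by timestamp
3. Select the last one
4. Timestamp: 2024-10-18 08:50:17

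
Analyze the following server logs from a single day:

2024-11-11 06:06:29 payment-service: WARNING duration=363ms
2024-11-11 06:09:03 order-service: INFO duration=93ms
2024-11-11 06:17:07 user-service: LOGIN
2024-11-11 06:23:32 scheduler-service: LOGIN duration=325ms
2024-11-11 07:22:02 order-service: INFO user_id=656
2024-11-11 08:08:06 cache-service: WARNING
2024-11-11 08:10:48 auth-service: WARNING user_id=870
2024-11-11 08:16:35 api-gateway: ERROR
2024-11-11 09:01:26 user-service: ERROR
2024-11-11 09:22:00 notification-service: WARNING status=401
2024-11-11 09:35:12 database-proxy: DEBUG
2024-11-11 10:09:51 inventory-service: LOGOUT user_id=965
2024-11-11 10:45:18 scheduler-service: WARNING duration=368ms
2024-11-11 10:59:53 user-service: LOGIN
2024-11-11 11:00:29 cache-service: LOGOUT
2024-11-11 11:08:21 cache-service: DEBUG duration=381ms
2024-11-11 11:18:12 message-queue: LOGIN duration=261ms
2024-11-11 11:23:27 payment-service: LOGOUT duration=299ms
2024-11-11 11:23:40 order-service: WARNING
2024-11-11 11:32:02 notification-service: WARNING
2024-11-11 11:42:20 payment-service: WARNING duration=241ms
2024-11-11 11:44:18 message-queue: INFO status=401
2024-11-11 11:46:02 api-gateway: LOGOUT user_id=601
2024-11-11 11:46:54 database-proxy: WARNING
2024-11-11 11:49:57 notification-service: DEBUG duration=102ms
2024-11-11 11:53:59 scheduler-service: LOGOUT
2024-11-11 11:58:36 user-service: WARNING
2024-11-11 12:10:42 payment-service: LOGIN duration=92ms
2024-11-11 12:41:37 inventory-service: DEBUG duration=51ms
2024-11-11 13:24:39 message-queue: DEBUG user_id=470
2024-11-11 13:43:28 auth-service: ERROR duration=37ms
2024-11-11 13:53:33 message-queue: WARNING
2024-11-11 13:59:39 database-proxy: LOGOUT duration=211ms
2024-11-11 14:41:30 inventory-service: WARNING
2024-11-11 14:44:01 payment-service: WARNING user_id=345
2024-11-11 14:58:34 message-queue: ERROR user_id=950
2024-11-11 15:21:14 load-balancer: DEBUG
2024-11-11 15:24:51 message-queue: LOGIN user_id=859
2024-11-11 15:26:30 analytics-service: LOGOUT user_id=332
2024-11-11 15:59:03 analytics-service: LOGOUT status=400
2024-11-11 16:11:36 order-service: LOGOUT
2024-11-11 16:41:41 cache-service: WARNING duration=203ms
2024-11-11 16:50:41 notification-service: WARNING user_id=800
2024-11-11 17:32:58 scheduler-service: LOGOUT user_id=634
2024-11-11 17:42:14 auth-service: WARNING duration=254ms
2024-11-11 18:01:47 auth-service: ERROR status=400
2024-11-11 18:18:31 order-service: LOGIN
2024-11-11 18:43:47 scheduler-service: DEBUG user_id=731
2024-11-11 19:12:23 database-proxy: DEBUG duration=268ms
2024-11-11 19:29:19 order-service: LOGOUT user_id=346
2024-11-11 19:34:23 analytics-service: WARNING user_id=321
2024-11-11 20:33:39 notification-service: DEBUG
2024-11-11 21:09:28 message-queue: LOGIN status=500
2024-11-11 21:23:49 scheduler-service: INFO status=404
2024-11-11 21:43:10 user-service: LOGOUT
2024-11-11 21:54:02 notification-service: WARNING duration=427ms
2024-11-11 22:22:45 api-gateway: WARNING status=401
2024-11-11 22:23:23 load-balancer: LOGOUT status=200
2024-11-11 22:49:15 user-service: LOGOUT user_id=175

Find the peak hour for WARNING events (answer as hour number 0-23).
11

To find the peak hour:

1. Group all WARNING events by hour
2. Count events in each hour
3. Find hour with maximum count
4. Peak hour: 11 (with 5 events)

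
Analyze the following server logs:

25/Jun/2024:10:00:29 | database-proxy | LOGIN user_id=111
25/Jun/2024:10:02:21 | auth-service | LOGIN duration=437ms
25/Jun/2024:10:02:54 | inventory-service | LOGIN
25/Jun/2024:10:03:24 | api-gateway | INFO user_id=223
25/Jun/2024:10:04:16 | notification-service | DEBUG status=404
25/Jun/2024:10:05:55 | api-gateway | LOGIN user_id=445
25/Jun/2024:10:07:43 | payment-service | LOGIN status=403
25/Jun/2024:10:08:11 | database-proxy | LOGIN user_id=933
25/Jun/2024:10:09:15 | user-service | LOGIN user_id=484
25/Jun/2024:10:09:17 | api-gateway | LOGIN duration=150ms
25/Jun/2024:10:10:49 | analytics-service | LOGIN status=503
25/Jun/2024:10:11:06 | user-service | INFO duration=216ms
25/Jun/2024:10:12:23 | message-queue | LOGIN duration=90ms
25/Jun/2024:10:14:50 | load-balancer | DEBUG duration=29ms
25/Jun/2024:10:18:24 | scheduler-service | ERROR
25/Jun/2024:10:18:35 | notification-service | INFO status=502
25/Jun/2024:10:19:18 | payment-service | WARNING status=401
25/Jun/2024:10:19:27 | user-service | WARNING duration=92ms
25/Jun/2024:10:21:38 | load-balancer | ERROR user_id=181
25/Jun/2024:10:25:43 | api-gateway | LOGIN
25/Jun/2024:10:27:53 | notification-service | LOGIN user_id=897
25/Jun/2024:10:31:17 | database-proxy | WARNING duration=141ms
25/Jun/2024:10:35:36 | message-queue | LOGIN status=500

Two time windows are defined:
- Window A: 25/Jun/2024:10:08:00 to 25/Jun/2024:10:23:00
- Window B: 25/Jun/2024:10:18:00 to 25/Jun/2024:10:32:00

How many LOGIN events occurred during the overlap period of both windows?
0

To find overlap events:

1. Window A: 25/Jun/2024:10:08:00 to 25/Jun/2024:10:23:00
2. Window B: 25/Jun/2024:10:18:00 to 25/Jun/2024:10:32:00
3. Overlap period: 25/Jun/2024:10:18:00 to 25/Jun/2024:10:23:00
4. Count LOGIN events in overlap: 0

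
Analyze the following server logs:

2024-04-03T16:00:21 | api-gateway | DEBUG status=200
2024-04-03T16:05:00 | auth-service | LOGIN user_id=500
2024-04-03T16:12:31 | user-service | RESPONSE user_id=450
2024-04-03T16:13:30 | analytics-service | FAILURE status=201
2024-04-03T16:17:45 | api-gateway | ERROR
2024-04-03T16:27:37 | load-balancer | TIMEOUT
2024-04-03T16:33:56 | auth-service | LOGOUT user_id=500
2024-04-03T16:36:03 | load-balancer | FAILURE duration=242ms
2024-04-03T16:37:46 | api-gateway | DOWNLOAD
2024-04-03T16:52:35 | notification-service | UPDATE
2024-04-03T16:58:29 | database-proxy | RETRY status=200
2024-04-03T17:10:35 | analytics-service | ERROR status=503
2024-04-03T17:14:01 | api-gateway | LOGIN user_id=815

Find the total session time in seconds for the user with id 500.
1736

To calculate session duration:

1. Find LOGIN event for user_id=500: 2024-04-03T16:05:00
2. Find LOGOUT event for user_id=500: 2024-04-03T16:33:56
3. Session duration: 2024-04-03T16:33:56 - 2024-04-03T16:05:00 = 1736 seconds (28 minutes)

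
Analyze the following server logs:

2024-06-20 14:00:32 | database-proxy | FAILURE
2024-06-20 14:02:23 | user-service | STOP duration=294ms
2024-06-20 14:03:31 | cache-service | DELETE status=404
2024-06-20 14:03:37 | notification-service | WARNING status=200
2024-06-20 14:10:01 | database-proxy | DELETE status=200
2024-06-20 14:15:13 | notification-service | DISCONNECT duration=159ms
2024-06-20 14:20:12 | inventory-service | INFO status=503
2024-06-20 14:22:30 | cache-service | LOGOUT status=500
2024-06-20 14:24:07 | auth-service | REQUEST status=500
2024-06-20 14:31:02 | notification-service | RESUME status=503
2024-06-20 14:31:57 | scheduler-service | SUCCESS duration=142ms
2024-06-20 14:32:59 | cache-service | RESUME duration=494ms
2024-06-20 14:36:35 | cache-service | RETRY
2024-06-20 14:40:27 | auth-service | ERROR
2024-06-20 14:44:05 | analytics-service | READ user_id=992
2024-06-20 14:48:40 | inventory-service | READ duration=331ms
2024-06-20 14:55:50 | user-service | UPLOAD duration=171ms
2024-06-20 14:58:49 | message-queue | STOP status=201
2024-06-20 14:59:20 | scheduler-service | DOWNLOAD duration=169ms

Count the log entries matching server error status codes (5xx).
4

To find matching entries:

1. Pattern to match: server error status codes (5xx)
2. Scan each log entry for the pattern
3. Count matches: 4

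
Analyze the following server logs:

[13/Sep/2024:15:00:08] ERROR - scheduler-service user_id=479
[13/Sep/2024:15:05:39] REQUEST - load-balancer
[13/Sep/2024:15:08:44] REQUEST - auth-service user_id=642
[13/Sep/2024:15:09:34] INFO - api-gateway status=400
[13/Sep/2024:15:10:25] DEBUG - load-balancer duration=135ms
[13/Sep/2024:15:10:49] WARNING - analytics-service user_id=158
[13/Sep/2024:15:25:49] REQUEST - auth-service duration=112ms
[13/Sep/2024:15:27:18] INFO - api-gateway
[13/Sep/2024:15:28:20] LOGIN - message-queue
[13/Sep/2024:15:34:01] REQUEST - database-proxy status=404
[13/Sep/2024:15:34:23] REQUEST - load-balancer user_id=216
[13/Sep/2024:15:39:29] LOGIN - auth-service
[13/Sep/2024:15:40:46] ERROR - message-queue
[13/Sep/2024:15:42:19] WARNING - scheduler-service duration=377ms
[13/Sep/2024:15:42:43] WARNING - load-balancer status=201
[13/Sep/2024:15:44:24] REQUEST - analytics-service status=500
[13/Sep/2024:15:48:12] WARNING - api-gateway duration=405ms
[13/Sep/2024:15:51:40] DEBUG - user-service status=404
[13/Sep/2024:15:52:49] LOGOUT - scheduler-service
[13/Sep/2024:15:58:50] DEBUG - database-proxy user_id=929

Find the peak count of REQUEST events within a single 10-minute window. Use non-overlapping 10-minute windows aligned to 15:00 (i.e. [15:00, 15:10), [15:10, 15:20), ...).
2

To find the burst window:

1. Divide the log period into non-overlapping 10-minute windows starting at 15:00
2. Count REQUEST events in each window
3. Find the window with maximum count
4. Maximum events in a window: 2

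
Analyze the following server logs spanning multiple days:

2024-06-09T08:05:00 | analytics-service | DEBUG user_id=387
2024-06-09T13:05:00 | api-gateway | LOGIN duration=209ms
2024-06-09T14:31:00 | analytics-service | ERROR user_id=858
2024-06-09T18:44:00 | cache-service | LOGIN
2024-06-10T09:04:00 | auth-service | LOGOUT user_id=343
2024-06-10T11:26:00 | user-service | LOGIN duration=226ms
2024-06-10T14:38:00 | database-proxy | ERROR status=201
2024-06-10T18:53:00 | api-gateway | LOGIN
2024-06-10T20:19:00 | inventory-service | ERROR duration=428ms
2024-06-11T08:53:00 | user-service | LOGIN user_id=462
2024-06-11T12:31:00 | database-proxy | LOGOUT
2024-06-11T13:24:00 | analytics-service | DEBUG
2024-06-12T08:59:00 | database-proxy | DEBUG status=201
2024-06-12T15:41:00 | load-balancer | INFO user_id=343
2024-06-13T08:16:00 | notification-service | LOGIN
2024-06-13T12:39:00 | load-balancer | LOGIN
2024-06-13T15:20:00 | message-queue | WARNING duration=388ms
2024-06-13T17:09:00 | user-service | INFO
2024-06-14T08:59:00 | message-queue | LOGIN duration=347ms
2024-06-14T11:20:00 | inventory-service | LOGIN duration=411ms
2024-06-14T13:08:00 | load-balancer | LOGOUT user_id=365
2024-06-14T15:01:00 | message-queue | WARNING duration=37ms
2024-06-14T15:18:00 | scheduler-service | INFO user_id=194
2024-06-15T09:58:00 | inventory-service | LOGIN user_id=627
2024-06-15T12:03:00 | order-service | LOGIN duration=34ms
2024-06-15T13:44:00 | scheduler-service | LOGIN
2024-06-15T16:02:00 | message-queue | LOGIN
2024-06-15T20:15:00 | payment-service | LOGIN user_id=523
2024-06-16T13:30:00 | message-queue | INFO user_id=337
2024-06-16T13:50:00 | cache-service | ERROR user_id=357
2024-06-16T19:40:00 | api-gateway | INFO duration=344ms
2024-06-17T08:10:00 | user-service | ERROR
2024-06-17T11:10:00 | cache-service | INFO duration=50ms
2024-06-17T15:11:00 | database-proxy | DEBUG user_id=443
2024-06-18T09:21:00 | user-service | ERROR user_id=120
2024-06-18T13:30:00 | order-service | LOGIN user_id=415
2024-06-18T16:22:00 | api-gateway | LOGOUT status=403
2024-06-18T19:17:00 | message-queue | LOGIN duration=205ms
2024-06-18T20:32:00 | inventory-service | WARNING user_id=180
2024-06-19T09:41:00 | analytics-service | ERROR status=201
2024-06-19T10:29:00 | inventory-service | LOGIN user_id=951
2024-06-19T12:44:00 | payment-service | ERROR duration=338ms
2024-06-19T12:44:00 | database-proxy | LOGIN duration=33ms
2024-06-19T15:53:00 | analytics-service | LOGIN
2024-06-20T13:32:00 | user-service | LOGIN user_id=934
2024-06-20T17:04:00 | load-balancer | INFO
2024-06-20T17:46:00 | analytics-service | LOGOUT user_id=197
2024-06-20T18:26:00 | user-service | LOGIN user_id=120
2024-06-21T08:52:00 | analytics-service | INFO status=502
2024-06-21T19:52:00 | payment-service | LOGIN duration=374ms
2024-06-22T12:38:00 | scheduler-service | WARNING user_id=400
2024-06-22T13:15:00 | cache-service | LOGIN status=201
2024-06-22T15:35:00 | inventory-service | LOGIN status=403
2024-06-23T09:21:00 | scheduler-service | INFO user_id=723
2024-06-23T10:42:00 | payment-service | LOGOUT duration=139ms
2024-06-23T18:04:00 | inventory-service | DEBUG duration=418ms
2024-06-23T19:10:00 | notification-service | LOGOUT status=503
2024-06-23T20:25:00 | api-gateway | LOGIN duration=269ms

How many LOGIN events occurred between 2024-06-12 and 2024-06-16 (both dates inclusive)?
9

To filter by date range:

1. Date range: 2024-06-12 through 2024-06-16, both dates inclusive
2. Filter for LOGIN events whose date falls in this range
3. Count matching events: 9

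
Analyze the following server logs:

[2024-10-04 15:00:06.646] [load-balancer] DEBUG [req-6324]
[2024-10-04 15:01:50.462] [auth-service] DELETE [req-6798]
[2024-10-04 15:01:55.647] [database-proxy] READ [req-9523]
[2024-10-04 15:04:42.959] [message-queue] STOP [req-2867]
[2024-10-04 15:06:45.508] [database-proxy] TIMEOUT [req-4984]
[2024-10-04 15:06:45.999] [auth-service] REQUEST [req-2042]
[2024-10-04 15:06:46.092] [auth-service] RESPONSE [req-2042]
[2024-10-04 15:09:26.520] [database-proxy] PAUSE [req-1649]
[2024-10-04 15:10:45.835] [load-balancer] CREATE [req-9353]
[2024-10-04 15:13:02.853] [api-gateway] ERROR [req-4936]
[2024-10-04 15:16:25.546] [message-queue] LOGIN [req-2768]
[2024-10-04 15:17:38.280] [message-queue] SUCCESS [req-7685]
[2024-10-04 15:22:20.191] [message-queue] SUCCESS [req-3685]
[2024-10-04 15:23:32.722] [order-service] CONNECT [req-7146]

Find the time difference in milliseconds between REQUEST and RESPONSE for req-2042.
93

To calculate latency:

1. Find REQUEST with id req-2042: 2024-10-04 15:06:45.999
2. Find RESPONSE with id req-2042: 2024-10-04 15:06:46.092
3. Latency: 2024-10-04 15:06:46.092 - 2024-10-04 15:06:45.999 = 93ms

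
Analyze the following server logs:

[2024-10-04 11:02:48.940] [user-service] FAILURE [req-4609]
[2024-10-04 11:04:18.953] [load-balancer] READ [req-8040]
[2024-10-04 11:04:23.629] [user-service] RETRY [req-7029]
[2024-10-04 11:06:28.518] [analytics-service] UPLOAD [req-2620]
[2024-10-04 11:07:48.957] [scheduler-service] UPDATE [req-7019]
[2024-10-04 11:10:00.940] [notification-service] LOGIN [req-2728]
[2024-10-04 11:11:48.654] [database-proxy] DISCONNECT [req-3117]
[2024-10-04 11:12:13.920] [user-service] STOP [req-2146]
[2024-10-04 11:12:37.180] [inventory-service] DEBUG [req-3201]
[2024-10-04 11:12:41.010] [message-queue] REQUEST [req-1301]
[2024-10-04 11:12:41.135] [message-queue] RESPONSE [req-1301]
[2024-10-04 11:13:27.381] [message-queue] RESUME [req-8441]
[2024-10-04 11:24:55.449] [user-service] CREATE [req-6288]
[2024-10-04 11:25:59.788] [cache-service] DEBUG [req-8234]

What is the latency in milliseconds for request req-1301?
125

To calculate latency:

1. Find REQUEST with id req-1301: 2024-10-04 11:12:41.010
2. Find RESPONSE with id req-1301: 2024-10-04 11:12:41.135
3. Latency: 2024-10-04 11:12:41.135 - 2024-10-04 11:12:41.010 = 125ms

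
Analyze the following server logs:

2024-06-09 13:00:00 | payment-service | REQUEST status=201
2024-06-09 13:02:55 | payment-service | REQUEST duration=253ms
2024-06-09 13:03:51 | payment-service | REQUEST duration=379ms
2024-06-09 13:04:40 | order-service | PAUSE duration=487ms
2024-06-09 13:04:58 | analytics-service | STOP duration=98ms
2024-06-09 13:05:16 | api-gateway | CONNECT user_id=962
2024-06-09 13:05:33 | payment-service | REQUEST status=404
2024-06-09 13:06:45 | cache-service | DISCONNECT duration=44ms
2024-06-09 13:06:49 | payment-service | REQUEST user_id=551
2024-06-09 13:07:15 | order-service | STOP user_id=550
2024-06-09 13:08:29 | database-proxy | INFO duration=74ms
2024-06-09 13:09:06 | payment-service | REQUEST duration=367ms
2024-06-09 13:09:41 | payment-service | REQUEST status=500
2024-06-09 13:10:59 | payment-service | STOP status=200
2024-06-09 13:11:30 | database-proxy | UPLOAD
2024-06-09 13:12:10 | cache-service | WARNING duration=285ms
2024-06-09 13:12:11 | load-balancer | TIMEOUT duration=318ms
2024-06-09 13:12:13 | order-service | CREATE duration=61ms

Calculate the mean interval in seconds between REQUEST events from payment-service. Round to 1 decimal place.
96.8

To calculate average interval:

1. Find all REQUEST events for payment-service in order
2. Calculate time gaps between consecutive events
3. Compute mean of gaps: 581 / 6 = 96.8 seconds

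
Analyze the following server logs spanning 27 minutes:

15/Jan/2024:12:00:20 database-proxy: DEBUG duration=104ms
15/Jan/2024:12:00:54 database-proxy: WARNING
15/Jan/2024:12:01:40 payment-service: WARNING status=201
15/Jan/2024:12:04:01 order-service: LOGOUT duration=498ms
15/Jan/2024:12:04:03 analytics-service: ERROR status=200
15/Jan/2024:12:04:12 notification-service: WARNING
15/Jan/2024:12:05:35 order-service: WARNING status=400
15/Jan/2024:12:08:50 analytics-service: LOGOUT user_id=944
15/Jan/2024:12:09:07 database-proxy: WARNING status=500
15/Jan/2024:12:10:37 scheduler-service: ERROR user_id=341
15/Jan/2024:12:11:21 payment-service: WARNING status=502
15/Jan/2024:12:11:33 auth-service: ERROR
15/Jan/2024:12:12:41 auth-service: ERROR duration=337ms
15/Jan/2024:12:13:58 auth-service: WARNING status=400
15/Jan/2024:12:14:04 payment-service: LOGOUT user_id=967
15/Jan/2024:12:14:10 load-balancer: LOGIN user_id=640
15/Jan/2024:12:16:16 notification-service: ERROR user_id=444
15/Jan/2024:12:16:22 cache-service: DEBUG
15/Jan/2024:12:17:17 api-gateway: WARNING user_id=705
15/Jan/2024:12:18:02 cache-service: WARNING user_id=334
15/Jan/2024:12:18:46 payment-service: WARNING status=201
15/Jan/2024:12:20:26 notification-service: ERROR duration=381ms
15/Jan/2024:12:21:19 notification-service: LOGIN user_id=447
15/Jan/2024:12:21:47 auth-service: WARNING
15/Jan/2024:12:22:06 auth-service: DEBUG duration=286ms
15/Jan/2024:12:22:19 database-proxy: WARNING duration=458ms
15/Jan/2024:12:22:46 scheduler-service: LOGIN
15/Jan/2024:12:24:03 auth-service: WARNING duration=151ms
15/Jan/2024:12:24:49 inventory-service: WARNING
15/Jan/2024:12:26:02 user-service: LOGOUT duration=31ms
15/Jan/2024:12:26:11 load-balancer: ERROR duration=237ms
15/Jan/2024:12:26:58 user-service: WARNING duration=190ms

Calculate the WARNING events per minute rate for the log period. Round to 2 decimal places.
0.56

To calculate the rate:

1. Count total WARNING events: 15
2. Total time period: 27 minutes
3. Rate = 15 / 27 = 0.56 events per minute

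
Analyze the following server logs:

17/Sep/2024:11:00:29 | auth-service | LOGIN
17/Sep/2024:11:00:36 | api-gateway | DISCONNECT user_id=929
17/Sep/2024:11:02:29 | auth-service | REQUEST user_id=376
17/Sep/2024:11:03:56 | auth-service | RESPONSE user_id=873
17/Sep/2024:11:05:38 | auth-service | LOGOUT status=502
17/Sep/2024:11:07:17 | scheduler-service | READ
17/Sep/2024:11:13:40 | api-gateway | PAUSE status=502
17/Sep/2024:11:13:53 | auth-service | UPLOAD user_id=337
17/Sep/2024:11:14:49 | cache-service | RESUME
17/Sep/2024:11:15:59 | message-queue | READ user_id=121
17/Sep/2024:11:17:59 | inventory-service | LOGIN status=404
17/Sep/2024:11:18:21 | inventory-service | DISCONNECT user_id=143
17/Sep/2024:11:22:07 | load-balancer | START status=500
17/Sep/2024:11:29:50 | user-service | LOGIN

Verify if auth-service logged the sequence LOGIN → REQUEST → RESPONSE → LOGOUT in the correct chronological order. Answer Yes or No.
Yes

To verify sequence order:

1. Find all events in sequence LOGIN → REQUEST → RESPONSE → LOGOUT for auth-service
2. Extract their timestamps
3. Check if timestamps are in ascending order
4. Result: Yes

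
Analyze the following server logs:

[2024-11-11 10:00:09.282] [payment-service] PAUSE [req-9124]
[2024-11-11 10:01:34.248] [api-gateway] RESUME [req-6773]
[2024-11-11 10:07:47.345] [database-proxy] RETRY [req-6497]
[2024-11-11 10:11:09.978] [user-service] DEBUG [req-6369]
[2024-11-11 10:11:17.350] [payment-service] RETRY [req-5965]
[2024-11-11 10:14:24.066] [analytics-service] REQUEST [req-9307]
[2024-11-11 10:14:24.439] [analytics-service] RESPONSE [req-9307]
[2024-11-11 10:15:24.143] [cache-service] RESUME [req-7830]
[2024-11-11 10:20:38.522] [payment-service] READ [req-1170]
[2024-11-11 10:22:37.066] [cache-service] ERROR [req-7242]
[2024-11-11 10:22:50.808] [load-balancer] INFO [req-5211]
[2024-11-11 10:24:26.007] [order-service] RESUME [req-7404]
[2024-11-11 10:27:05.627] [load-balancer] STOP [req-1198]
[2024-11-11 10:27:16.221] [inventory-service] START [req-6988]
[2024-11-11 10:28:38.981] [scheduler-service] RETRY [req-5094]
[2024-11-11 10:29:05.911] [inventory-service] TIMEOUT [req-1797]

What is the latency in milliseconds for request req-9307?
373

To calculate latency:

1. Find REQUEST with id req-9307: 2024-11-11 10:14:24.066
2. Find RESPONSE with id req-9307: 2024-11-11 10:14:24.439
3. Latency: 2024-11-11 10:14:24.439 - 2024-11-11 10:14:24.066 = 373ms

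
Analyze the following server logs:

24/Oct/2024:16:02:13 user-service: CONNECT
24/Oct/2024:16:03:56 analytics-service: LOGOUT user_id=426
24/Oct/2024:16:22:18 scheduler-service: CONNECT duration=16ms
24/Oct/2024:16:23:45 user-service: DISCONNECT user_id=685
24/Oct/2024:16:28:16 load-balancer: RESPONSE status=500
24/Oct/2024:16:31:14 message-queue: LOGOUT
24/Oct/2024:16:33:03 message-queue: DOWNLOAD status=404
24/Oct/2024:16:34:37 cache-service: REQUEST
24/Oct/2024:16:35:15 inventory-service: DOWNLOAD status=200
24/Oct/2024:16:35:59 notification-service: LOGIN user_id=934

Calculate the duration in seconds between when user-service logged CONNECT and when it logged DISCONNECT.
1292

To find the time between events:

1. Locate the first CONNECT event for user-service: 24/Oct/2024:16:02:13
2. Locate the first DISCONNECT event for user-service: 24/Oct/2024:16:23:45
3. Calculate the difference: 24/Oct/2024:16:23:45 - 24/Oct/2024:16:02:13 = 1292 seconds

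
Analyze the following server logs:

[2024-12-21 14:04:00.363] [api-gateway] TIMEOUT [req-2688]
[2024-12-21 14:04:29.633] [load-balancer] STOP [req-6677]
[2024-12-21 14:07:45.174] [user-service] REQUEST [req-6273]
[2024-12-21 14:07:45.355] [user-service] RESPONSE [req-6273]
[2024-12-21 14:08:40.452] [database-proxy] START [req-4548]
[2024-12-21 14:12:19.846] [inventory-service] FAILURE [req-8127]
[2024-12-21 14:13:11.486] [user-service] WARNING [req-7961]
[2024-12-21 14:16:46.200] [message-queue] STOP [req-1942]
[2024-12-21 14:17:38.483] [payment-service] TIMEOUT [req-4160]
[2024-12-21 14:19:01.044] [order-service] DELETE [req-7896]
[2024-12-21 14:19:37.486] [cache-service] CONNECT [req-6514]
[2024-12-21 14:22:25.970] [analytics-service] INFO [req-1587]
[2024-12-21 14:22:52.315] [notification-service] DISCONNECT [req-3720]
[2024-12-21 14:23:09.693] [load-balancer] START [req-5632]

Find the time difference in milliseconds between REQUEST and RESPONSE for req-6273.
181

To calculate latency:

1. Find REQUEST with id req-6273: 2024-12-21 14:07:45.174
2. Find RESPONSE with id req-6273: 2024-12-21 14:07:45.355
3. Latency: 2024-12-21 14:07:45.355 - 2024-12-21 14:07:45.174 = 181ms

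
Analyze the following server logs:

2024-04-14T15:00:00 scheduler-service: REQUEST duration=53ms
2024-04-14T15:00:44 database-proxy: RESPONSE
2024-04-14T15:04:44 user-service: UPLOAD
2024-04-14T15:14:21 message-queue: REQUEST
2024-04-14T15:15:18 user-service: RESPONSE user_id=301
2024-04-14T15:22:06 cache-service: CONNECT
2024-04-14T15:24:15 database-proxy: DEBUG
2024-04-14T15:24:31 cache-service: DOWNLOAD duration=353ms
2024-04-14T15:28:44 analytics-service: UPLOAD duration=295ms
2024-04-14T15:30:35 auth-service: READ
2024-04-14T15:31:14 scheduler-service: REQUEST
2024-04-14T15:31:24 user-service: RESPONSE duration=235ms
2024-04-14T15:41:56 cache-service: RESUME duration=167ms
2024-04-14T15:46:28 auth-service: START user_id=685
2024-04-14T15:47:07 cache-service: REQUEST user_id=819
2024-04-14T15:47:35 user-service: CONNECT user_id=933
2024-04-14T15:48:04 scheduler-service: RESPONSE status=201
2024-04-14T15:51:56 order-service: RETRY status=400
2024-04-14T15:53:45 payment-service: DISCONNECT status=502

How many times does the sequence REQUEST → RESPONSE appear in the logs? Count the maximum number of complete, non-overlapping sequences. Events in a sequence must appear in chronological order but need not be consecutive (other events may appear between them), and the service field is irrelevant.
4

To count sequences:

1. Look for pattern: REQUEST → RESPONSE
2. Greedily scan the log in chronological order, matching each sequence element in turn (ignoring service)
3. Each time the full pattern completes, increment the count and restart matching from the next event
4. Complete non-overlapping sequences found: 4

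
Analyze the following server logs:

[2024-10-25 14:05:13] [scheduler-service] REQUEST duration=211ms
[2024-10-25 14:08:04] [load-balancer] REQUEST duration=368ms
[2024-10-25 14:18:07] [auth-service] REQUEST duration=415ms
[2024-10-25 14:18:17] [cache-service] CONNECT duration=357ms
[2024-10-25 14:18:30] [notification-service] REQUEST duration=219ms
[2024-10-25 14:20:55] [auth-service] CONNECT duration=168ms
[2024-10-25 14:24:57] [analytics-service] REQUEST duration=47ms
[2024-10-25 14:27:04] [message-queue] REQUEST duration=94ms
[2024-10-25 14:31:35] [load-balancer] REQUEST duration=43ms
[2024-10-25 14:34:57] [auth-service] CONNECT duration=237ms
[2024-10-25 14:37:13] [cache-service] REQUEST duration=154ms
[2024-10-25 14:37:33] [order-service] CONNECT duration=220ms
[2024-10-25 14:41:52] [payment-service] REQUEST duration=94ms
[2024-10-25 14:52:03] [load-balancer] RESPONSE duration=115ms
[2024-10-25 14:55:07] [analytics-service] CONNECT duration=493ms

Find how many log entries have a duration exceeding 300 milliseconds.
4

To count timeouts:

1. Threshold: 300ms
2. Extract duration from each log entry
3. Count entries where duration > 300
4. Timeout count: 4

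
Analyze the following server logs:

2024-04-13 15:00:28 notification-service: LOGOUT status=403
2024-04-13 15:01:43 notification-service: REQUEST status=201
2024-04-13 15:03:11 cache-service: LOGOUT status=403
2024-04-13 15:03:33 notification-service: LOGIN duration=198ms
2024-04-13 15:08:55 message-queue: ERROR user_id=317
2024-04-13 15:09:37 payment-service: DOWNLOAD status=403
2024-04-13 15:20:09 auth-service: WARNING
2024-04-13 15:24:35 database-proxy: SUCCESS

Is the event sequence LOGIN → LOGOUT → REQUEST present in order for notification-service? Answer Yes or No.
No

To verify sequence order:

1. Find all events in sequence LOGIN → LOGOUT → REQUEST for notification-service
2. Extract their timestamps
3. Check if timestamps are in ascending order
4. Result: No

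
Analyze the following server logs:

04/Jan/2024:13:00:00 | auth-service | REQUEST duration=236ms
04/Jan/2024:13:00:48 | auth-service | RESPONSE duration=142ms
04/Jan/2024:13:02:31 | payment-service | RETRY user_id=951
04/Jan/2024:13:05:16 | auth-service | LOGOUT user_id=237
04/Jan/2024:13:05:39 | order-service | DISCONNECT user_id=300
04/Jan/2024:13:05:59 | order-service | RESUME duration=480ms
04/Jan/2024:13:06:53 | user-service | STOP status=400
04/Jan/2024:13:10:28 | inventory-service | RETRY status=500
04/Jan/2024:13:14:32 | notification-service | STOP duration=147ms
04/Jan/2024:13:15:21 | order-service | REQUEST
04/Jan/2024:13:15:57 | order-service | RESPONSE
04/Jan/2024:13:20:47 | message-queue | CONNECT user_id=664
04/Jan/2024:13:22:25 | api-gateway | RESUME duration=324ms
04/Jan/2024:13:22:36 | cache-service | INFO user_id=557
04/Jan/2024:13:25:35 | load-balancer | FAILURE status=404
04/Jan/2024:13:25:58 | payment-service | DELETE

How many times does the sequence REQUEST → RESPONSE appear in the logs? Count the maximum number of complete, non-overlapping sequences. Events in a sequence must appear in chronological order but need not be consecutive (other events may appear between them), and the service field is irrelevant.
2

To count sequences:

1. Look for pattern: REQUEST → RESPONSE
2. Greedily scan the log in chronological order, matching each sequence element in turn (ignoring service)
3. Each time the full pattern completes, increment the count and restart matching from the next event
4. Complete non-overlapping sequences found: 2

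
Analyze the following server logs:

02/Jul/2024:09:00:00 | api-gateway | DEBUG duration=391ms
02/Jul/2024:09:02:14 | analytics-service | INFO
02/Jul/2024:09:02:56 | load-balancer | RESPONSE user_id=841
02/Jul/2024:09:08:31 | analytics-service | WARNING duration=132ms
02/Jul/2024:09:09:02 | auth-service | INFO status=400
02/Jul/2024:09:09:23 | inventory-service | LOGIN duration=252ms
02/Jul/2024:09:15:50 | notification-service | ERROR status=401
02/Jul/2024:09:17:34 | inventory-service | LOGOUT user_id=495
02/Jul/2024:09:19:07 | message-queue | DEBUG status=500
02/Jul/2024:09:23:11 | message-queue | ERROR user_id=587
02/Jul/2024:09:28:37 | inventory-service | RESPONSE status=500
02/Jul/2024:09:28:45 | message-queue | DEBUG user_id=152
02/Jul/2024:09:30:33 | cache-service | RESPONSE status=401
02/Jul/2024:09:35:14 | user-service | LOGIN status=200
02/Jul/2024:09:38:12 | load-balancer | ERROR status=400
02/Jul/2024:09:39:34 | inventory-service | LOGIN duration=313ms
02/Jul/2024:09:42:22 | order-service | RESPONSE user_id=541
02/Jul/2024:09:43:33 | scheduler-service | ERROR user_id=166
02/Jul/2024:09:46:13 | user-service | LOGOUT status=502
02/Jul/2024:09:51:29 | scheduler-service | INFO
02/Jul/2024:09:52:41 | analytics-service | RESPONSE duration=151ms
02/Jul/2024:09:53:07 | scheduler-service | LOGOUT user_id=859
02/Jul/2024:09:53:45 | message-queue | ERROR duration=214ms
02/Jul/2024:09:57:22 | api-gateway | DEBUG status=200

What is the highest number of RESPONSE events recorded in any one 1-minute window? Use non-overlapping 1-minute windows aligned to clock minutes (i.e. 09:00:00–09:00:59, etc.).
1

To find the burst window:

1. Divide the log period into non-overlapping 1-minute windows starting at 09:00
2. Count RESPONSE events in each window
3. Find the window with maximum count
4. Maximum events in a window: 1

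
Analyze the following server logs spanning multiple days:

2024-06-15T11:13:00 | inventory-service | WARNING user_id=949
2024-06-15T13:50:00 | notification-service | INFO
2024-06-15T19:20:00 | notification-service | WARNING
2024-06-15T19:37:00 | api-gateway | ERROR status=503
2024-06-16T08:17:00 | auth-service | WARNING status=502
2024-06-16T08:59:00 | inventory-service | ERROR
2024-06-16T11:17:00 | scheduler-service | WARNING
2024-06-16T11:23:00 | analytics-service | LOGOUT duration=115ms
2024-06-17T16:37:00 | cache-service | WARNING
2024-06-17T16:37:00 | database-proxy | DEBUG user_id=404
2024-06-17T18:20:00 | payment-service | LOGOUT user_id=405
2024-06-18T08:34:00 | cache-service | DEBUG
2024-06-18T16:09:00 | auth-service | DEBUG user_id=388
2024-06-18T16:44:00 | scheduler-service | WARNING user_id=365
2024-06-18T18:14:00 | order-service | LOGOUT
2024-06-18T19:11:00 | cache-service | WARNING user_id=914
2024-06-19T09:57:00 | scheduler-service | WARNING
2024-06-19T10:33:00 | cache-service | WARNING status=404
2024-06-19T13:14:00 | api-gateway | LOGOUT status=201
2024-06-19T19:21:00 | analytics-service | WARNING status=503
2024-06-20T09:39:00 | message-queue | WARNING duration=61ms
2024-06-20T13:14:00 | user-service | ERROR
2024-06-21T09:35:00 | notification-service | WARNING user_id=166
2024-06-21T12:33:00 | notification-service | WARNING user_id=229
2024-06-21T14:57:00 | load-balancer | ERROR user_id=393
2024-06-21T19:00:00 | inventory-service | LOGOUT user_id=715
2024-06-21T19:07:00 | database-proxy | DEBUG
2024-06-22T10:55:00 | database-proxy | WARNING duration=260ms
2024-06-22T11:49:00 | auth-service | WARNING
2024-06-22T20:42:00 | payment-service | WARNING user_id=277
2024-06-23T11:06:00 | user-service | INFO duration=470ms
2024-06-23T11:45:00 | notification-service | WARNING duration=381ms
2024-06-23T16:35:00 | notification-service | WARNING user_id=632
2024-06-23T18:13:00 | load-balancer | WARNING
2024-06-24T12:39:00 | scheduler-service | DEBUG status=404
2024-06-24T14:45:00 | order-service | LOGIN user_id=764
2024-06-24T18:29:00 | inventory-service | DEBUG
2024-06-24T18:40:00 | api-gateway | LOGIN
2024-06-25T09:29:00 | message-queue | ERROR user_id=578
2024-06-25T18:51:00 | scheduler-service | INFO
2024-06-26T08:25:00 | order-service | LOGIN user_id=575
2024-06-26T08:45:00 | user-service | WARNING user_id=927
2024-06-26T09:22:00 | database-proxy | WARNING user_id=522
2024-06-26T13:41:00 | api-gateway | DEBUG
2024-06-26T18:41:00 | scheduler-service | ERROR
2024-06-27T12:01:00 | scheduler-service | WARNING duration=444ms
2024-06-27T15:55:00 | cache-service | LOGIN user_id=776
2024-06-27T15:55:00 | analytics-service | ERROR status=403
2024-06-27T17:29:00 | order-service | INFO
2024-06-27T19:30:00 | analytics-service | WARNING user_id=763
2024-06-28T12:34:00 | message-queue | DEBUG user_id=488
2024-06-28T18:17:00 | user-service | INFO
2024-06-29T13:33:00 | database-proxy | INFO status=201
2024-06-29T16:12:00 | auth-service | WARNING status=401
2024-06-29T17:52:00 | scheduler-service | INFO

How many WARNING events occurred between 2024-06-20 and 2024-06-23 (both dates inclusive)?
9

To filter by date range:

1. Date range: 2024-06-20 through 2024-06-23, both dates inclusive
2. Filter for WARNING events whose date falls in this range
3. Count matching events: 9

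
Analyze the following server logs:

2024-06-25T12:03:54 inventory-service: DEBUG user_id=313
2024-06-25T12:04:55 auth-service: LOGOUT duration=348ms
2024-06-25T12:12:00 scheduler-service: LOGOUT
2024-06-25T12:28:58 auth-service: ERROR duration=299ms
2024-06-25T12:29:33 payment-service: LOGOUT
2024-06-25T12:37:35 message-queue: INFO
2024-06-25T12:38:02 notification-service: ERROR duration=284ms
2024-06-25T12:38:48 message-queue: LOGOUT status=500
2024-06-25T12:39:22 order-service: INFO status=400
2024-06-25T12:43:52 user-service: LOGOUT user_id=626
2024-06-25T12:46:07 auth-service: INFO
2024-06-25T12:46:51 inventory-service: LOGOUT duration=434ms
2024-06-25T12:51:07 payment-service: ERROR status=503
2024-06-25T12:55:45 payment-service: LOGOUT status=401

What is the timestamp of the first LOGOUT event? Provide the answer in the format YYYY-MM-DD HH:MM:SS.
2024-06-25 12:04:55

To find the first event:

1. Filter for all LOGOUT events
2. Sort by timestamp
3. Select the first one
4. Timestamp: 2024-06-25 12:04:55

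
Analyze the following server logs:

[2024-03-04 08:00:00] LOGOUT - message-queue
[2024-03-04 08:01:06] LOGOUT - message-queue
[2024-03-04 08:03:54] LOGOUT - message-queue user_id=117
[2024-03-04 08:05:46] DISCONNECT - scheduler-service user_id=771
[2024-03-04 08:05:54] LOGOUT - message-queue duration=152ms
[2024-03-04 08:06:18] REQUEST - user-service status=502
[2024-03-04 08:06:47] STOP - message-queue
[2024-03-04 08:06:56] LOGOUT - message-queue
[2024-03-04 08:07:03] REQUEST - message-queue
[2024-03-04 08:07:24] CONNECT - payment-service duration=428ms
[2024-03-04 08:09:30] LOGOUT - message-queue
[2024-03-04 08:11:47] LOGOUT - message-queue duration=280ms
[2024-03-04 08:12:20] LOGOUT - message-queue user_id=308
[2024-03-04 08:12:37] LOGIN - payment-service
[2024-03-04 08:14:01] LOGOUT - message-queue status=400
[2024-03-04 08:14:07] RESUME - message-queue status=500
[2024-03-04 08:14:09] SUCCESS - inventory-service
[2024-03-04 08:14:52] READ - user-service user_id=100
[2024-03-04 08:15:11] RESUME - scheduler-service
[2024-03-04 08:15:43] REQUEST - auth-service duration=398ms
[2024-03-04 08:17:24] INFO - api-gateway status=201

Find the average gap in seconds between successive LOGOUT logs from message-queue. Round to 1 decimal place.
105.1

To calculate average interval:

1. Find all LOGOUT events for message-queue in order
2. Calculate time gaps between consecutive events
3. Compute mean of gaps: 841 / 8 = 105.1 seconds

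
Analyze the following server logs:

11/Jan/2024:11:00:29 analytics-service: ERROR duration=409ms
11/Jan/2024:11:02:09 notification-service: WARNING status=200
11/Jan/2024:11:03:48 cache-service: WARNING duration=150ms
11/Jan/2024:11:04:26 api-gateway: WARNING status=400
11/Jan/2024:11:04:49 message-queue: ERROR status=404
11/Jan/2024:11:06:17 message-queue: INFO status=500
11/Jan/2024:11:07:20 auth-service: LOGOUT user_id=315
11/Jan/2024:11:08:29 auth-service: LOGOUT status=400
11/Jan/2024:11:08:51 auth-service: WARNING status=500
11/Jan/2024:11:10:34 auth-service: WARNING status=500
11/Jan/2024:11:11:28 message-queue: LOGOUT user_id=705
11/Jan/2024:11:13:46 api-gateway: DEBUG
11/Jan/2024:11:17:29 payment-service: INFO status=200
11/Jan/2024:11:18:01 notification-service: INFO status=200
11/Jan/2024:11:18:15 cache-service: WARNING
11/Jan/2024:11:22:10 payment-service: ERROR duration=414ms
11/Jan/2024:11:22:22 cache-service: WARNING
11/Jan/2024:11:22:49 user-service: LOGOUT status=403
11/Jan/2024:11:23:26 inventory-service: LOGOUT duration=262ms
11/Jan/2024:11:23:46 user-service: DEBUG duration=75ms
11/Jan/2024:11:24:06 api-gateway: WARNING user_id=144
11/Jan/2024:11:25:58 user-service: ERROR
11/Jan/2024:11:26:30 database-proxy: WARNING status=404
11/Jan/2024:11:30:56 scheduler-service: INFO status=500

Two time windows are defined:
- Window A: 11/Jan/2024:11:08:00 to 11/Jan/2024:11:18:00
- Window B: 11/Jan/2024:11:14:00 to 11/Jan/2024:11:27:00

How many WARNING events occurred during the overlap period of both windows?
0

To find overlap events:

1. Window A: 11/Jan/2024:11:08:00 to 11/Jan/2024:11:18:00
2. Window B: 11/Jan/2024:11:14:00 to 11/Jan/2024:11:27:00
3. Overlap period: 11/Jan/2024:11:14:00 to 11/Jan/2024:11:18:00
4. Count WARNING events in overlap: 0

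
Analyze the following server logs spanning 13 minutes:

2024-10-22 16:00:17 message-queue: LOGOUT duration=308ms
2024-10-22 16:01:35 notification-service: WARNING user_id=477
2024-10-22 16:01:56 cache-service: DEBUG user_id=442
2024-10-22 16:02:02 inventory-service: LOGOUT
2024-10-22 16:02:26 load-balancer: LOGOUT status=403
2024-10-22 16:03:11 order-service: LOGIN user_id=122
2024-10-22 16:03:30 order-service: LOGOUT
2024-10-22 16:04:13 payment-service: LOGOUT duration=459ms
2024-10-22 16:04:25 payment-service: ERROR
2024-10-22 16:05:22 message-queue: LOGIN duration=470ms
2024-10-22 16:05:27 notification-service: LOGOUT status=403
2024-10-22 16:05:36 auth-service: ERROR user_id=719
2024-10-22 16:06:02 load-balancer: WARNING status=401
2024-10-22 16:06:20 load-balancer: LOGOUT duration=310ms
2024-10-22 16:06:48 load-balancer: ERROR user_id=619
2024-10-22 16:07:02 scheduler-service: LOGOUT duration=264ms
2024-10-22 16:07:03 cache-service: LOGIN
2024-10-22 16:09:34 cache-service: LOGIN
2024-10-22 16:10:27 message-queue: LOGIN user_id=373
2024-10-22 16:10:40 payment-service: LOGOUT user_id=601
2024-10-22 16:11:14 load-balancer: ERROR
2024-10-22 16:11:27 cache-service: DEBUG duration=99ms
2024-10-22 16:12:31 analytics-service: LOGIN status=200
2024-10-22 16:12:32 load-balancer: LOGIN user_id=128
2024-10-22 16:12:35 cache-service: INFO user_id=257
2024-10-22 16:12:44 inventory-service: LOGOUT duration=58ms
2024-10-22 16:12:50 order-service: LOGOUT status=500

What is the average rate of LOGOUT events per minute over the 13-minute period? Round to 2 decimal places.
0.85

To calculate the rate:

1. Count total LOGOUT events: 11
2. Total time period: 13 minutes
3. Rate = 11 / 13 = 0.85 events per minute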